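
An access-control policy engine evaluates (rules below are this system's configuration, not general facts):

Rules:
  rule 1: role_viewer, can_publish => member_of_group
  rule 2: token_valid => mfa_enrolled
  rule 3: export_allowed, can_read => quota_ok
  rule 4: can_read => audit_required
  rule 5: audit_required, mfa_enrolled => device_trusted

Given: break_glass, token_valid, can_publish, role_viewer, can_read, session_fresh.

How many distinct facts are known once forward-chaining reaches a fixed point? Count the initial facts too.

10

Round 1: rule 1 [role_viewer, can_publish => member_of_group]; rule 2 [token_valid => mfa_enrolled]; rule 4 [can_read => audit_required]. Adds member_of_group, mfa_enrolled, audit_required.
Round 2: rule 5 [audit_required, mfa_enrolled => device_trusted]. Adds device_trusted.
Closure: {audit_required, break_glass, can_publish, can_read, device_trusted, member_of_group, mfa_enrolled, role_viewer, session_fresh, token_valid} — 10 facts.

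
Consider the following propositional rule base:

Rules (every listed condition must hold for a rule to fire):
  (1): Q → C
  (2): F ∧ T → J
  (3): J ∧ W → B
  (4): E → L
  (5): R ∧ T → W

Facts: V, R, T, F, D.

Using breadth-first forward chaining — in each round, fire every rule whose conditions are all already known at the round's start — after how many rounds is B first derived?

2

Round 1: (2) [F ∧ T → J]; (5) [R ∧ T → W]. Adds J, W.
Round 2: (3) [J ∧ W → B]. Adds B.
B first appears in round 2.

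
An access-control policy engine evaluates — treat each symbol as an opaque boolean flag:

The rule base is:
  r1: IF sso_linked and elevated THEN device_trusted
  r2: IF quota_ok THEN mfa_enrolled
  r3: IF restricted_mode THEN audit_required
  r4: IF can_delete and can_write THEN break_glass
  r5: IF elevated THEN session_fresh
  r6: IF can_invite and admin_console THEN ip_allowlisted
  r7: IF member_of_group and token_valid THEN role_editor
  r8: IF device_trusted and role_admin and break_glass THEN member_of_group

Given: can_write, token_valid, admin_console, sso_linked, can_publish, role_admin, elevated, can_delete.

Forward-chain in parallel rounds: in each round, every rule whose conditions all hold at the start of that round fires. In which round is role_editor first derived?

Round 1: r1 [IF sso_linked and elevated THEN device_trusted]; r4 [IF can_delete and can_write THEN break_glass]; r5 [IF elevated THEN session_fresh]. Adds device_trusted, break_glass, session_fresh.
Round 2: r8 [IF device_trusted and role_admin and break_glass THEN member_of_group]. Adds member_of_group.
Round 3: r7 [IF member_of_group and token_valid THEN role_editor]. Adds role_editor.
role_editor first appears in round 3.

3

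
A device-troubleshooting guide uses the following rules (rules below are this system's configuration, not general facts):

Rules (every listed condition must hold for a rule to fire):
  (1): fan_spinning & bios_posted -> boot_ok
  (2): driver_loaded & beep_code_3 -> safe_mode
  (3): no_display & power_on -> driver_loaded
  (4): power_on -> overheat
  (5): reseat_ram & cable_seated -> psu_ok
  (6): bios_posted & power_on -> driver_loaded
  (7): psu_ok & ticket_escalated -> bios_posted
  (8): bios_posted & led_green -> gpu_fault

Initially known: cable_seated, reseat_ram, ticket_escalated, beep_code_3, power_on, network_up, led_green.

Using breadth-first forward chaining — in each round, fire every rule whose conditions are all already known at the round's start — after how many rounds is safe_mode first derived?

4

Round 1: (4) [power_on -> overheat]; (5) [reseat_ram & cable_seated -> psu_ok]. New: overheat, psu_ok.
Round 2: (7) [psu_ok & ticket_escalated -> bios_posted]. New: bios_posted.
Round 3: (6) [bios_posted & power_on -> driver_loaded]; (8) [bios_posted & led_green -> gpu_fault]. New: driver_loaded, gpu_fault.
Round 4: (2) [driver_loaded & beep_code_3 -> safe_mode]. New: safe_mode.
safe_mode first appears in round 4.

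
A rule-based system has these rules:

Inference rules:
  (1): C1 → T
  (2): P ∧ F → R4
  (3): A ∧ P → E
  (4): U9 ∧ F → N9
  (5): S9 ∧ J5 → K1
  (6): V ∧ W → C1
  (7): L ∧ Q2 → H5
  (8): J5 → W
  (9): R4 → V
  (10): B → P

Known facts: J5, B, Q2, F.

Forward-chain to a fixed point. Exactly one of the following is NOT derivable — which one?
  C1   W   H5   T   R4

[1] (8) [J5 → W]; (10) [B → P]. ⇒ new: W, P.
[2] (2) [P ∧ F → R4]. ⇒ new: R4.
[3] (9) [R4 → V]. ⇒ new: V.
[4] (6) [V ∧ W → C1]. ⇒ new: C1.
[5] (1) [C1 → T]. ⇒ new: T.
Derived: W (round 1), R4 (round 2), C1 (round 4), T (round 5). H5 never appears in any round.

H5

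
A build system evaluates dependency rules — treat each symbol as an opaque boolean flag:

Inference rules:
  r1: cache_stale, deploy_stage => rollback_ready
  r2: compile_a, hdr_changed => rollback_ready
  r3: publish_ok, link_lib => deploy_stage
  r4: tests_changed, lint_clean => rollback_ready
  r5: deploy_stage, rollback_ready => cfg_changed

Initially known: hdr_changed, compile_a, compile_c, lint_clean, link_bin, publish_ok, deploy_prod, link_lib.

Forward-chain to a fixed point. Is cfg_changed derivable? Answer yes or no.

yes

Round 1: r2 [compile_a, hdr_changed => rollback_ready]; r3 [publish_ok, link_lib => deploy_stage]. Adds rollback_ready, deploy_stage.
Round 2: r5 [deploy_stage, rollback_ready => cfg_changed]. Adds cfg_changed.
cfg_changed appears in round 2, so it is derivable.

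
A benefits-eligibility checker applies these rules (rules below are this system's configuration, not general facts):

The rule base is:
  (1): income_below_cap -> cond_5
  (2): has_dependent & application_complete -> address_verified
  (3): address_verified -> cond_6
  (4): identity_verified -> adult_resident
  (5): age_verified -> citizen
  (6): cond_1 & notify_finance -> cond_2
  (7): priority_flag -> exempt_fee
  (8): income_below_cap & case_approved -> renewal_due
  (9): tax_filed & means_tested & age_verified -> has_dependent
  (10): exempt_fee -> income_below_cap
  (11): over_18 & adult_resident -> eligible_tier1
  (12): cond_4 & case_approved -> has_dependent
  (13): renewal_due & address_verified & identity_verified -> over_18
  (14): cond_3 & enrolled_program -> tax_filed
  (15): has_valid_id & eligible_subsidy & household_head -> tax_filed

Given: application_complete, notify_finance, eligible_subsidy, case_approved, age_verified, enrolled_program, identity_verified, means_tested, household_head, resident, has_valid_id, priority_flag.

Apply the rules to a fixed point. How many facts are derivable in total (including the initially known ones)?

Round 1 — (4), (5), (7), (15), derive adult_resident, citizen, exempt_fee, tax_filed.
Round 2 — (9), (10), derive has_dependent, income_below_cap.
Round 3 — (1), (2), (8), derive cond_5, address_verified, renewal_due.
Round 4 — (3), (13), derive cond_6, over_18.
Round 5 — (11), derive eligible_tier1.
Closure: {address_verified, adult_resident, age_verified, application_complete, case_approved, citizen, cond_5, cond_6, eligible_subsidy, eligible_tier1, enrolled_program, exempt_fee, has_dependent, has_valid_id, household_head, identity_verified, income_below_cap, means_tested, notify_finance, over_18, priority_flag, renewal_due, resident, tax_filed} — 24 facts.

24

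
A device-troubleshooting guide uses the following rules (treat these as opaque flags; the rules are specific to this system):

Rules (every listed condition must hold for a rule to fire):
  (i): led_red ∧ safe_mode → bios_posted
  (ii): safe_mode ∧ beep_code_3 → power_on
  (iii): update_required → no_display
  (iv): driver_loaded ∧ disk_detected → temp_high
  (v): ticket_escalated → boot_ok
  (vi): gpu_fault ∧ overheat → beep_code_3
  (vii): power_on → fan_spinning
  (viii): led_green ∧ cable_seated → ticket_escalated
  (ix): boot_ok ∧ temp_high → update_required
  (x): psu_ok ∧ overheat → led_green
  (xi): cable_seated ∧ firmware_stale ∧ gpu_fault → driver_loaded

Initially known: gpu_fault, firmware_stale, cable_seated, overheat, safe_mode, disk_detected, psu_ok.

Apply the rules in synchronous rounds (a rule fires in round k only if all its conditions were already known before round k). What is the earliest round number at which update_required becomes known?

4

[1] (vi) [gpu_fault ∧ overheat → beep_code_3]; (x) [psu_ok ∧ overheat → led_green]; (xi) [cable_seated ∧ firmware_stale ∧ gpu_fault → driver_loaded]. ⇒ new: beep_code_3, led_green, driver_loaded.
[2] (ii) [safe_mode ∧ beep_code_3 → power_on]; (iv) [driver_loaded ∧ disk_detected → temp_high]; (viii) [led_green ∧ cable_seated → ticket_escalated]. ⇒ new: power_on, temp_high, ticket_escalated.
[3] (v) [ticket_escalated → boot_ok]; (vii) [power_on → fan_spinning]. ⇒ new: boot_ok, fan_spinning.
[4] (ix) [boot_ok ∧ temp_high → update_required]. ⇒ new: update_required.
update_required first appears in round 4.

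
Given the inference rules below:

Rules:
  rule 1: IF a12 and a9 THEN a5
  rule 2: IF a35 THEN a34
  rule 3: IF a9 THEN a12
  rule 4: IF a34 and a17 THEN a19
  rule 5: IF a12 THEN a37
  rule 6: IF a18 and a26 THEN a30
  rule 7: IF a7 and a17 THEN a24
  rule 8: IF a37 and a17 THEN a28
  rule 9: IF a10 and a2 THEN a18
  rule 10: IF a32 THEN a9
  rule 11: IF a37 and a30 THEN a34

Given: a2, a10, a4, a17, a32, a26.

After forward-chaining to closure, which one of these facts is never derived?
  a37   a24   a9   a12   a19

a24

Round 1: rule 9 [IF a10 and a2 THEN a18]; rule 10 [IF a32 THEN a9]. New: a18, a9.
Round 2: rule 3 [IF a9 THEN a12]; rule 6 [IF a18 and a26 THEN a30]. New: a12, a30.
Round 3: rule 1 [IF a12 and a9 THEN a5]; rule 5 [IF a12 THEN a37]. New: a5, a37.
Round 4: rule 8 [IF a37 and a17 THEN a28]; rule 11 [IF a37 and a30 THEN a34]. New: a28, a34.
Round 5: rule 4 [IF a34 and a17 THEN a19]. New: a19.
Derived: a12 (round 2), a37 (round 3), a19 (round 5), a9 (round 1). a24 never appears in any round.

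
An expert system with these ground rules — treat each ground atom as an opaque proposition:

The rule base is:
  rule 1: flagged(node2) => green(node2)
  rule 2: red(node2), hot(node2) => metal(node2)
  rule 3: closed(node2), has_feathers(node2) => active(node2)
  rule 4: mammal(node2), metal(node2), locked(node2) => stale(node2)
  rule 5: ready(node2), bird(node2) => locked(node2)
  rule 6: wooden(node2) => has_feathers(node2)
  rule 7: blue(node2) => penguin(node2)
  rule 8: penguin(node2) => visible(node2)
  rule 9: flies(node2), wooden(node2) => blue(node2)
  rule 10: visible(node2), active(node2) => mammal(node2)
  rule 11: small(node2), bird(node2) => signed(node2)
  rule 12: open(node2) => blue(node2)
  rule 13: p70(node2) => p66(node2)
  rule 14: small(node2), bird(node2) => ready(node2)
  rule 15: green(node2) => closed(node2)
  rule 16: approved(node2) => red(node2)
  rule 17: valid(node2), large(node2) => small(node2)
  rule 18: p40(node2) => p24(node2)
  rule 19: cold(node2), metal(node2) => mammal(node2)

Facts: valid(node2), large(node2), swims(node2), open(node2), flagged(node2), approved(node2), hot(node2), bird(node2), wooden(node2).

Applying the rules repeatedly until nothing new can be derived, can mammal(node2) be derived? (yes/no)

[1] rule 1 [flagged(node2) => green(node2)]; rule 6 [wooden(node2) => has_feathers(node2)]; rule 12 [open(node2) => blue(node2)]; rule 16 [approved(node2) => red(node2)]; rule 17 [valid(node2), large(node2) => small(node2)]. ⇒ new: green(node2), has_feathers(node2), blue(node2), red(node2), small(node2).
[2] rule 2 [red(node2), hot(node2) => metal(node2)]; rule 7 [blue(node2) => penguin(node2)]; rule 11 [small(node2), bird(node2) => signed(node2)]; rule 14 [small(node2), bird(node2) => ready(node2)]; rule 15 [green(node2) => closed(node2)]. ⇒ new: metal(node2), penguin(node2), signed(node2), ready(node2), closed(node2).
[3] rule 3 [closed(node2), has_feathers(node2) => active(node2)]; rule 5 [ready(node2), bird(node2) => locked(node2)]; rule 8 [penguin(node2) => visible(node2)]. ⇒ new: active(node2), locked(node2), visible(node2).
[4] rule 10 [visible(node2), active(node2) => mammal(node2)]. ⇒ new: mammal(node2).
[5] rule 4 [mammal(node2), metal(node2), locked(node2) => stale(node2)]. ⇒ new: stale(node2).
mammal(node2) appears in round 4, so it is derivable.

yes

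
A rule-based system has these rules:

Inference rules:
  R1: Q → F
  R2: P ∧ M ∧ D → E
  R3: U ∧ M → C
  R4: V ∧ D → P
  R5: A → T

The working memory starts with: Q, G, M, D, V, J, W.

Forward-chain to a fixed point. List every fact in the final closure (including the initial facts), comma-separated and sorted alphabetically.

D, E, F, G, J, M, P, Q, V, W

Round 1 — R1, R4, derive F, P.
Round 2 — R2, derive E.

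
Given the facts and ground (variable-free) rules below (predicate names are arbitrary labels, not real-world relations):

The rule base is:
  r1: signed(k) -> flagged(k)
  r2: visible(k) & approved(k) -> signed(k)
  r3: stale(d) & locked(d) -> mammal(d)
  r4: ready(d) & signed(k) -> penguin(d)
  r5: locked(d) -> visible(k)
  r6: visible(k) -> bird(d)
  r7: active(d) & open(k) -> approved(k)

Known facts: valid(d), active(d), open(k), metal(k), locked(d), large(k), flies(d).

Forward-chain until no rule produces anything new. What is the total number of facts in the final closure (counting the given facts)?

12

Round 1: r5 [locked(d) -> visible(k)]; r7 [active(d) & open(k) -> approved(k)]. New: visible(k), approved(k).
Round 2: r2 [visible(k) & approved(k) -> signed(k)]; r6 [visible(k) -> bird(d)]. New: signed(k), bird(d).
Round 3: r1 [signed(k) -> flagged(k)]. New: flagged(k).
Closure: {active(d), approved(k), bird(d), flagged(k), flies(d), large(k), locked(d), metal(k), open(k), signed(k), valid(d), visible(k)} — 12 facts.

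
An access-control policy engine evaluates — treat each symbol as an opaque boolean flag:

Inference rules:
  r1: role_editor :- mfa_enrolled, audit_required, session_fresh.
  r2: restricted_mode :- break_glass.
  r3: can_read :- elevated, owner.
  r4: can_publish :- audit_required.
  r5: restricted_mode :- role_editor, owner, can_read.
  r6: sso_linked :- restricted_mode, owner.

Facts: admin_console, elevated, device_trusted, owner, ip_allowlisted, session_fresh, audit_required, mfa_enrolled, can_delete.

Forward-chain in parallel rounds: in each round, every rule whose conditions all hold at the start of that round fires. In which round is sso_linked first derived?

3

Round 1: r1 [role_editor :- mfa_enrolled, audit_required, session_fresh.]; r3 [can_read :- elevated, owner.]; r4 [can_publish :- audit_required.]. Adds role_editor, can_read, can_publish.
Round 2: r5 [restricted_mode :- role_editor, owner, can_read.]. Adds restricted_mode.
Round 3: r6 [sso_linked :- restricted_mode, owner.]. Adds sso_linked.
sso_linked first appears in round 3.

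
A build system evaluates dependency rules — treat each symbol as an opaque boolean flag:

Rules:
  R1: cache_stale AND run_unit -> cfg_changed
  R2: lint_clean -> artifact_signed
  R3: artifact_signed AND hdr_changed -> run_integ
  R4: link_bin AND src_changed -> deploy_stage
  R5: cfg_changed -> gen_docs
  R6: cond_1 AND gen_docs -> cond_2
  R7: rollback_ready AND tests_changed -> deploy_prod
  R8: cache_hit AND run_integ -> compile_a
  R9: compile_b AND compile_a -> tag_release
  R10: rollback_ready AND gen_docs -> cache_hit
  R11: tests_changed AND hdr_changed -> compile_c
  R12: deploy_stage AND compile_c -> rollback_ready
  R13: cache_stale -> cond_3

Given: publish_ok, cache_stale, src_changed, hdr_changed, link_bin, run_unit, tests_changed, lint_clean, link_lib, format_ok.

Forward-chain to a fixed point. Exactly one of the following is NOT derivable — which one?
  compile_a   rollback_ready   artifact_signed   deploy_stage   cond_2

cond_2

Round 1: R1 [cache_stale AND run_unit -> cfg_changed]; R2 [lint_clean -> artifact_signed]; R4 [link_bin AND src_changed -> deploy_stage]; R11 [tests_changed AND hdr_changed -> compile_c]; R13 [cache_stale -> cond_3]. Adds cfg_changed, artifact_signed, deploy_stage, compile_c, cond_3.
Round 2: R3 [artifact_signed AND hdr_changed -> run_integ]; R5 [cfg_changed -> gen_docs]; R12 [deploy_stage AND compile_c -> rollback_ready]. Adds run_integ, gen_docs, rollback_ready.
Round 3: R7 [rollback_ready AND tests_changed -> deploy_prod]; R10 [rollback_ready AND gen_docs -> cache_hit]. Adds deploy_prod, cache_hit.
Round 4: R8 [cache_hit AND run_integ -> compile_a]. Adds compile_a.
Derived: compile_a (round 4), rollback_ready (round 2), deploy_stage (round 1), artifact_signed (round 1). cond_2 never appears in any round.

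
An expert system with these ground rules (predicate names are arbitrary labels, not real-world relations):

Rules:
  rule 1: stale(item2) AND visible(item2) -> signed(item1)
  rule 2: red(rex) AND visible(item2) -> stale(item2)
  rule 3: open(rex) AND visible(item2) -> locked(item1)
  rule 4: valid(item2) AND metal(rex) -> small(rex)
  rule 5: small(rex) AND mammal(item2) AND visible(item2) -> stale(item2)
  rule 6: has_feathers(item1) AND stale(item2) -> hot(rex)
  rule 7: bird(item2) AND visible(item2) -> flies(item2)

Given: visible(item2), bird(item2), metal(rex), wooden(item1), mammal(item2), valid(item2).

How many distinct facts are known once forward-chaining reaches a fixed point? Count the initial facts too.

10

Round 1 fires rule 4, rule 7, giving small(rex), flies(item2).
Round 2 fires rule 5, giving stale(item2).
Round 3 fires rule 1, giving signed(item1).
Closure: {bird(item2), flies(item2), mammal(item2), metal(rex), signed(item1), small(rex), stale(item2), valid(item2), visible(item2), wooden(item1)} — 10 facts.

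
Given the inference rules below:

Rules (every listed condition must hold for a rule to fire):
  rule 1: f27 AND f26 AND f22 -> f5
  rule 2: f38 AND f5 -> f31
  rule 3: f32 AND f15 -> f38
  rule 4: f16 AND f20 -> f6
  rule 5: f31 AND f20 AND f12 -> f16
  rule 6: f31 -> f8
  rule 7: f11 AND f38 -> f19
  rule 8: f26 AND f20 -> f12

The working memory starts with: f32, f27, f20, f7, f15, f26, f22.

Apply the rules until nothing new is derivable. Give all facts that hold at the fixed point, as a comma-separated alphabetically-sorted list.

f12, f15, f16, f20, f22, f26, f27, f31, f32, f38, f5, f6, f7, f8

[1] rule 1 [f27 AND f26 AND f22 -> f5]; rule 3 [f32 AND f15 -> f38]; rule 8 [f26 AND f20 -> f12]. ⇒ new: f5, f38, f12.
[2] rule 2 [f38 AND f5 -> f31]. ⇒ new: f31.
[3] rule 5 [f31 AND f20 AND f12 -> f16]; rule 6 [f31 -> f8]. ⇒ new: f16, f8.
[4] rule 4 [f16 AND f20 -> f6]. ⇒ new: f6.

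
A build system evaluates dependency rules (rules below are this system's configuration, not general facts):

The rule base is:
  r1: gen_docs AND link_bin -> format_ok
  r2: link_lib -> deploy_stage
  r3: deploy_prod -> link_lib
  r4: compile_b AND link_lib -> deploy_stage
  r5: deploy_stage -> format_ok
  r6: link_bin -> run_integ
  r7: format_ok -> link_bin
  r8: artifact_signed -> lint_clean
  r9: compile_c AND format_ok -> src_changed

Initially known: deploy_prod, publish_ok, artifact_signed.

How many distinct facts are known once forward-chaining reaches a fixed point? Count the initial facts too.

[1] r3 [deploy_prod -> link_lib]; r8 [artifact_signed -> lint_clean]. ⇒ new: link_lib, lint_clean.
[2] r2 [link_lib -> deploy_stage]. ⇒ new: deploy_stage.
[3] r5 [deploy_stage -> format_ok]. ⇒ new: format_ok.
[4] r7 [format_ok -> link_bin]. ⇒ new: link_bin.
[5] r6 [link_bin -> run_integ]. ⇒ new: run_integ.
Closure: {artifact_signed, deploy_prod, deploy_stage, format_ok, link_bin, link_lib, lint_clean, publish_ok, run_integ} — 9 facts.

9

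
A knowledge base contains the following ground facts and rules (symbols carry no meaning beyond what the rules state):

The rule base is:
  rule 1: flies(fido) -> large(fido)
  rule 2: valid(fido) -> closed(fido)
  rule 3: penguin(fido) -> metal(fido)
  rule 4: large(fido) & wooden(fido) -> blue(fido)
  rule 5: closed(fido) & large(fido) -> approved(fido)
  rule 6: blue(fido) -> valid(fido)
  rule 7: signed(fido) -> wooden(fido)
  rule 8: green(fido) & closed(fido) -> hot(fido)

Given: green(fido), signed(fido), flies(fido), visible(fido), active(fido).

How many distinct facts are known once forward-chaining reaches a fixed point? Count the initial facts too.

12

Round 1: rule 1 [flies(fido) -> large(fido)]; rule 7 [signed(fido) -> wooden(fido)]. New: large(fido), wooden(fido).
Round 2: rule 4 [large(fido) & wooden(fido) -> blue(fido)]. New: blue(fido).
Round 3: rule 6 [blue(fido) -> valid(fido)]. New: valid(fido).
Round 4: rule 2 [valid(fido) -> closed(fido)]. New: closed(fido).
Round 5: rule 5 [closed(fido) & large(fido) -> approved(fido)]; rule 8 [green(fido) & closed(fido) -> hot(fido)]. New: approved(fido), hot(fido).
Closure: {active(fido), approved(fido), blue(fido), closed(fido), flies(fido), green(fido), hot(fido), large(fido), signed(fido), valid(fido), visible(fido), wooden(fido)} — 12 facts.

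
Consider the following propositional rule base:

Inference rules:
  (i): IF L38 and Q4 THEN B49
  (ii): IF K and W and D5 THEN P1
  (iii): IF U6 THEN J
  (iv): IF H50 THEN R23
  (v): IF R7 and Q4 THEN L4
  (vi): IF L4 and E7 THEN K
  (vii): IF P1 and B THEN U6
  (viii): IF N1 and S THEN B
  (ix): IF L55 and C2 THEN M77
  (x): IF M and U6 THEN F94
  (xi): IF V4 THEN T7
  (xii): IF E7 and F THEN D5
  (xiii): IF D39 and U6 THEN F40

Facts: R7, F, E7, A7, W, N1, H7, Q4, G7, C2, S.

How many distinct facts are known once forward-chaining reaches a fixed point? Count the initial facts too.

Round 1 — (v), (viii), (xii), derive L4, B, D5.
Round 2 — (vi), derive K.
Round 3 — (ii), derive P1.
Round 4 — (vii), derive U6.
Round 5 — (iii), derive J.
Closure: {A7, B, C2, D5, E7, F, G7, H7, J, K, L4, N1, P1, Q4, R7, S, U6, W} — 18 facts.

18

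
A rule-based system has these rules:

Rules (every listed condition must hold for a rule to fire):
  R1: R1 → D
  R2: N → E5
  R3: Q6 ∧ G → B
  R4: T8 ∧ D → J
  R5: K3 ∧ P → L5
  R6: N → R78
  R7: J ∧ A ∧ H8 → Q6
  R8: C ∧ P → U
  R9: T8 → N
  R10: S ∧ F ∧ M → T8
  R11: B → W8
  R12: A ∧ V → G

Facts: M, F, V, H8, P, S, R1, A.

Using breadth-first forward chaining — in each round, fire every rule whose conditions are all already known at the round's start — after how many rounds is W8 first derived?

5

[1] R1 [R1 → D]; R10 [S ∧ F ∧ M → T8]; R12 [A ∧ V → G]. ⇒ new: D, T8, G.
[2] R4 [T8 ∧ D → J]; R9 [T8 → N]. ⇒ new: J, N.
[3] R2 [N → E5]; R6 [N → R78]; R7 [J ∧ A ∧ H8 → Q6]. ⇒ new: E5, R78, Q6.
[4] R3 [Q6 ∧ G → B]. ⇒ new: B.
[5] R11 [B → W8]. ⇒ new: W8.
W8 first appears in round 5.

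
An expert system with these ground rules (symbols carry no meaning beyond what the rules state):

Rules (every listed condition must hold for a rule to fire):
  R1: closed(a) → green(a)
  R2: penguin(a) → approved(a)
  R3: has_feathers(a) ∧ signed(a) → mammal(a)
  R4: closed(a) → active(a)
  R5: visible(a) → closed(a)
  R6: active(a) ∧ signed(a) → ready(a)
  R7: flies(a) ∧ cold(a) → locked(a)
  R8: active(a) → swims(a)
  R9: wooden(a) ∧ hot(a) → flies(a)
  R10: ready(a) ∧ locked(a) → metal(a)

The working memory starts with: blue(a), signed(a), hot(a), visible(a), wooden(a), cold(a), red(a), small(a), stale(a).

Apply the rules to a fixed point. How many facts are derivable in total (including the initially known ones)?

Round 1: R5 [visible(a) → closed(a)]; R9 [wooden(a) ∧ hot(a) → flies(a)]. Adds closed(a), flies(a).
Round 2: R1 [closed(a) → green(a)]; R4 [closed(a) → active(a)]; R7 [flies(a) ∧ cold(a) → locked(a)]. Adds green(a), active(a), locked(a).
Round 3: R6 [active(a) ∧ signed(a) → ready(a)]; R8 [active(a) → swims(a)]. Adds ready(a), swims(a).
Round 4: R10 [ready(a) ∧ locked(a) → metal(a)]. Adds metal(a).
Closure: {active(a), blue(a), closed(a), cold(a), flies(a), green(a), hot(a), locked(a), metal(a), ready(a), red(a), signed(a), small(a), stale(a), swims(a), visible(a), wooden(a)} — 17 facts.

17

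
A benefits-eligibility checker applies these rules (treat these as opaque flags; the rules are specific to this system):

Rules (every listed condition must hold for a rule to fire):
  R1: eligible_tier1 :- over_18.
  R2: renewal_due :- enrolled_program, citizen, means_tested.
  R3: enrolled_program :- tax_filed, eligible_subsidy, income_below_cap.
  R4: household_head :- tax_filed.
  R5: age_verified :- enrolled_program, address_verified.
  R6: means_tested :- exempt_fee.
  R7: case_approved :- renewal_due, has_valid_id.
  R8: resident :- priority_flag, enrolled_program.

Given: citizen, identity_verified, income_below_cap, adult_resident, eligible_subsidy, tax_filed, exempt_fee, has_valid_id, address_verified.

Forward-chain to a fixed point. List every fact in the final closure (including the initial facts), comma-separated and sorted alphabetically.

address_verified, adult_resident, age_verified, case_approved, citizen, eligible_subsidy, enrolled_program, exempt_fee, has_valid_id, household_head, identity_verified, income_below_cap, means_tested, renewal_due, tax_filed

Round 1 — R3, R4, R6, derive enrolled_program, household_head, means_tested.
Round 2 — R2, R5, derive renewal_due, age_verified.
Round 3 — R7, derive case_approved.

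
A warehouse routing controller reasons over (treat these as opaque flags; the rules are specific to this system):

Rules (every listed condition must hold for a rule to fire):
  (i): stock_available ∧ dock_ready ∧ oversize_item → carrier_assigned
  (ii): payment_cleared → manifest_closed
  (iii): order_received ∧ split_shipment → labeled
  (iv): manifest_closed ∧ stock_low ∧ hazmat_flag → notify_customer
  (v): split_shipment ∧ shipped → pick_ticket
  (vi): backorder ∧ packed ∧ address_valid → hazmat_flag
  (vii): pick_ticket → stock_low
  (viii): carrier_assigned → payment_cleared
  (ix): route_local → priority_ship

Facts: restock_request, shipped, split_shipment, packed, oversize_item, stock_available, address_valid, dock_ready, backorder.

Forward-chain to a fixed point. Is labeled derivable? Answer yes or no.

no

Round 1 — (i), (v), (vi), derive carrier_assigned, pick_ticket, hazmat_flag.
Round 2 — (vii), (viii), derive stock_low, payment_cleared.
Round 3 — (ii), derive manifest_closed.
Round 4 — (iv), derive notify_customer.
Fixed point reached. labeled is concluded only by (iii); (iii) needs order_received (never derived).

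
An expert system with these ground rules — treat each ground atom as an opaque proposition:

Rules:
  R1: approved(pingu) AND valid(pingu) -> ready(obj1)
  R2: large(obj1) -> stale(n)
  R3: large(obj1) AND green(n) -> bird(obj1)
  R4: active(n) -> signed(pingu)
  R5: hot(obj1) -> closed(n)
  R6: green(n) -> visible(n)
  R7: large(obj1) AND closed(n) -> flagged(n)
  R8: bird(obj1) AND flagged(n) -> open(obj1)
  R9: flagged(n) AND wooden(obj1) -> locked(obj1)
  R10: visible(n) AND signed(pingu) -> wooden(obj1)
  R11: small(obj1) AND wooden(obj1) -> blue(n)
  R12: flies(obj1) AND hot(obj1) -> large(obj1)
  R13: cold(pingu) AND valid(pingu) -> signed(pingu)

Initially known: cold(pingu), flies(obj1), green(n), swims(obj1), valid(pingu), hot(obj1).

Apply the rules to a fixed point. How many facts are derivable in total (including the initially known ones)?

16

Round 1 — R5, R6, R12, R13, derive closed(n), visible(n), large(obj1), signed(pingu).
Round 2 — R2, R3, R7, R10, derive stale(n), bird(obj1), flagged(n), wooden(obj1).
Round 3 — R8, R9, derive open(obj1), locked(obj1).
Closure: {bird(obj1), closed(n), cold(pingu), flagged(n), flies(obj1), green(n), hot(obj1), large(obj1), locked(obj1), open(obj1), signed(pingu), stale(n), swims(obj1), valid(pingu), visible(n), wooden(obj1)} — 16 facts.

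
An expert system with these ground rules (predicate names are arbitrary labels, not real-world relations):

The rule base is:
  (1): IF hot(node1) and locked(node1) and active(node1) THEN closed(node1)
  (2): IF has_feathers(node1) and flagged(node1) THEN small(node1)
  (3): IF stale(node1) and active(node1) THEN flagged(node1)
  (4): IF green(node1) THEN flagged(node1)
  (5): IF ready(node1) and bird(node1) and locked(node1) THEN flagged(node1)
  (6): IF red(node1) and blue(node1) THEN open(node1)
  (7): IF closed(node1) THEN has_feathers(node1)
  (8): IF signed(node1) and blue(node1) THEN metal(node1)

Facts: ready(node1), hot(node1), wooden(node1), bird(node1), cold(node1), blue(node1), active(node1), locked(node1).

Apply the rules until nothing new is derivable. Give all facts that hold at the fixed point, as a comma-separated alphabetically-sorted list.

active(node1), bird(node1), blue(node1), closed(node1), cold(node1), flagged(node1), has_feathers(node1), hot(node1), locked(node1), ready(node1), small(node1), wooden(node1)

Round 1: (1) [IF hot(node1) and locked(node1) and active(node1) THEN closed(node1)]; (5) [IF ready(node1) and bird(node1) and locked(node1) THEN flagged(node1)]. New: closed(node1), flagged(node1).
Round 2: (7) [IF closed(node1) THEN has_feathers(node1)]. New: has_feathers(node1).
Round 3: (2) [IF has_feathers(node1) and flagged(node1) THEN small(node1)]. New: small(node1).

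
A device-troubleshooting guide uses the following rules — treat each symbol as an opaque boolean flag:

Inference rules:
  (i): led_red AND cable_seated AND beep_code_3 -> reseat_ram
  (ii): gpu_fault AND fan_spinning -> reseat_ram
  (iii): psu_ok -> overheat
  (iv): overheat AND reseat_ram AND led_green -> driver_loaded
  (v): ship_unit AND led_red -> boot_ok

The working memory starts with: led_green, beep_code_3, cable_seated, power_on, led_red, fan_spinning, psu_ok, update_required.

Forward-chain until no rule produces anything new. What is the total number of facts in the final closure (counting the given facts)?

11

Round 1 — (i), (iii), derive reseat_ram, overheat.
Round 2 — (iv), derive driver_loaded.
Closure: {beep_code_3, cable_seated, driver_loaded, fan_spinning, led_green, led_red, overheat, power_on, psu_ok, reseat_ram, update_required} — 11 facts.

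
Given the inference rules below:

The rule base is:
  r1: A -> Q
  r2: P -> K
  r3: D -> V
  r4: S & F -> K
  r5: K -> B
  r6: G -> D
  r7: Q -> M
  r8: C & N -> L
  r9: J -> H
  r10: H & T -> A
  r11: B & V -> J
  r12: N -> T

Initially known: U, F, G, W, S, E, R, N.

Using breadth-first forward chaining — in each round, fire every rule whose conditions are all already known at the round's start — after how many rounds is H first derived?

Round 1 fires r4, r6, r12, giving K, D, T.
Round 2 fires r3, r5, giving V, B.
Round 3 fires r11, giving J.
Round 4 fires r9, giving H.
H first appears in round 4.

4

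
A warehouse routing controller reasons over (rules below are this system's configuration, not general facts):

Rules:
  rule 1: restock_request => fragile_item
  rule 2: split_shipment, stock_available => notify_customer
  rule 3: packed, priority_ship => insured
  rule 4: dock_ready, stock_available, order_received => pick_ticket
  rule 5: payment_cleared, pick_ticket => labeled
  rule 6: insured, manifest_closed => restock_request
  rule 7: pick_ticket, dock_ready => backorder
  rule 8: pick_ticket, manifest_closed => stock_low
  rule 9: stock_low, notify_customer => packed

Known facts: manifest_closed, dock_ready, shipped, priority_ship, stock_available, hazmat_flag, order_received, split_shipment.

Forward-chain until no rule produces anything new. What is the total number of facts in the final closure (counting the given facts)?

Round 1 — rule 2, rule 4, derive notify_customer, pick_ticket.
Round 2 — rule 7, rule 8, derive backorder, stock_low.
Round 3 — rule 9, derive packed.
Round 4 — rule 3, derive insured.
Round 5 — rule 6, derive restock_request.
Round 6 — rule 1, derive fragile_item.
Closure: {backorder, dock_ready, fragile_item, hazmat_flag, insured, manifest_closed, notify_customer, order_received, packed, pick_ticket, priority_ship, restock_request, shipped, split_shipment, stock_available, stock_low} — 16 facts.

16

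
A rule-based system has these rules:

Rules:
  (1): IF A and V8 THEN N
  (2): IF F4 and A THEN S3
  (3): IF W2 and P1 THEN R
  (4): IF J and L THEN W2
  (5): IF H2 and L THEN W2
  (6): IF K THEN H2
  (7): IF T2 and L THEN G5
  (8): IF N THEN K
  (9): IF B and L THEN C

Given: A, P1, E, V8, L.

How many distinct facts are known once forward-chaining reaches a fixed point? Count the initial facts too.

10

[1] (1) [IF A and V8 THEN N]. ⇒ new: N.
[2] (8) [IF N THEN K]. ⇒ new: K.
[3] (6) [IF K THEN H2]. ⇒ new: H2.
[4] (5) [IF H2 and L THEN W2]. ⇒ new: W2.
[5] (3) [IF W2 and P1 THEN R]. ⇒ new: R.
Closure: {A, E, H2, K, L, N, P1, R, V8, W2} — 10 facts.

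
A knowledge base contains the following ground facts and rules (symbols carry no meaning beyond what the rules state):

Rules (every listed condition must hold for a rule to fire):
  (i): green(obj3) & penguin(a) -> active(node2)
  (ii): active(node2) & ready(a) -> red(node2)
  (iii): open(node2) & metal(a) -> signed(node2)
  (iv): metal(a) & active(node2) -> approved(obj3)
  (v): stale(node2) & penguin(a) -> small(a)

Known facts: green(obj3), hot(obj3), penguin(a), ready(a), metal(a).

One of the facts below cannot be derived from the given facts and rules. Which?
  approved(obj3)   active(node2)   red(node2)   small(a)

small(a)

Round 1 — (i), derive active(node2).
Round 2 — (ii), (iv), derive red(node2), approved(obj3).
Derived: red(node2) (round 2), approved(obj3) (round 2), active(node2) (round 1). small(a) never appears in any round.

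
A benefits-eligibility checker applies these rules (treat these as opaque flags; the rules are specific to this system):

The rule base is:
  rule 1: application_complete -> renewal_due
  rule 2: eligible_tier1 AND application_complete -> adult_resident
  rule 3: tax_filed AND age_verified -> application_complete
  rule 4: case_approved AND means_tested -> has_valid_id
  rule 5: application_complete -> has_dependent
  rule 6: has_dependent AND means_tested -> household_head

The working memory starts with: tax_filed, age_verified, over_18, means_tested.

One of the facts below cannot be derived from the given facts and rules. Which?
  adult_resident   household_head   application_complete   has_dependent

[1] rule 3 [tax_filed AND age_verified -> application_complete]. ⇒ new: application_complete.
[2] rule 1 [application_complete -> renewal_due]; rule 5 [application_complete -> has_dependent]. ⇒ new: renewal_due, has_dependent.
[3] rule 6 [has_dependent AND means_tested -> household_head]. ⇒ new: household_head.
Derived: has_dependent (round 2), application_complete (round 1), household_head (round 3). adult_resident never appears in any round.

adult_resident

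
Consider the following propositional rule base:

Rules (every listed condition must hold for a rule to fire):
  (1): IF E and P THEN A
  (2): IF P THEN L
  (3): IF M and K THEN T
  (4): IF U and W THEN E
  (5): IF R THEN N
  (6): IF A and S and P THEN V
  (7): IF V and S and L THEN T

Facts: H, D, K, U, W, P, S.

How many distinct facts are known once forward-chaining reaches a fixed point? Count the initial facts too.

Round 1 — (2), (4), derive L, E.
Round 2 — (1), derive A.
Round 3 — (6), derive V.
Round 4 — (7), derive T.
Closure: {A, D, E, H, K, L, P, S, T, U, V, W} — 12 facts.

12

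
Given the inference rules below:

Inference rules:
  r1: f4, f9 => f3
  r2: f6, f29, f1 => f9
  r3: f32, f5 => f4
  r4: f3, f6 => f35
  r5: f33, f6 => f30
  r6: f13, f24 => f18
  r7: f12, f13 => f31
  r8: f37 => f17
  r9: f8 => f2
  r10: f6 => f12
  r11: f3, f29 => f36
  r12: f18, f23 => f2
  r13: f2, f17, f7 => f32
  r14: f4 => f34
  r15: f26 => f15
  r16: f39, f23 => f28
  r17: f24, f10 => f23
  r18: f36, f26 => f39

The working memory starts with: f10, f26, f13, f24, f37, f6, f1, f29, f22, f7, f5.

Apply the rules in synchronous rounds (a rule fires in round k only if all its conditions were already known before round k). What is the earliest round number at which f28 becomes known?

Round 1 — r2, r6, r8, r10, r15, r17, derive f9, f18, f17, f12, f15, f23.
Round 2 — r7, r12, derive f31, f2.
Round 3 — r13, derive f32.
Round 4 — r3, derive f4.
Round 5 — r1, r14, derive f3, f34.
Round 6 — r4, r11, derive f35, f36.
Round 7 — r18, derive f39.
Round 8 — r16, derive f28.
f28 first appears in round 8.

8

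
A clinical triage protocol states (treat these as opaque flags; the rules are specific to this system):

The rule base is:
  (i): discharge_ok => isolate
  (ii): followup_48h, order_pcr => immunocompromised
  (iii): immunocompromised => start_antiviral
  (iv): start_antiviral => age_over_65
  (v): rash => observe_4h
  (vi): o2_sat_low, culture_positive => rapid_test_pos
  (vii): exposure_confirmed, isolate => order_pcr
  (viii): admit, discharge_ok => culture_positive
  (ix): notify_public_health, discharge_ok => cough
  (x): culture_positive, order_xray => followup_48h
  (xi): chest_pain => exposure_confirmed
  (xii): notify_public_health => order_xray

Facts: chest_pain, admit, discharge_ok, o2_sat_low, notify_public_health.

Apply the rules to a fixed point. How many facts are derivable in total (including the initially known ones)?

Round 1: (i) [discharge_ok => isolate]; (viii) [admit, discharge_ok => culture_positive]; (ix) [notify_public_health, discharge_ok => cough]; (xi) [chest_pain => exposure_confirmed]; (xii) [notify_public_health => order_xray]. Adds isolate, culture_positive, cough, exposure_confirmed, order_xray.
Round 2: (vi) [o2_sat_low, culture_positive => rapid_test_pos]; (vii) [exposure_confirmed, isolate => order_pcr]; (x) [culture_positive, order_xray => followup_48h]. Adds rapid_test_pos, order_pcr, followup_48h.
Round 3: (ii) [followup_48h, order_pcr => immunocompromised]. Adds immunocompromised.
Round 4: (iii) [immunocompromised => start_antiviral]. Adds start_antiviral.
Round 5: (iv) [start_antiviral => age_over_65]. Adds age_over_65.
Closure: {admit, age_over_65, chest_pain, cough, culture_positive, discharge_ok, exposure_confirmed, followup_48h, immunocompromised, isolate, notify_public_health, o2_sat_low, order_pcr, order_xray, rapid_test_pos, start_antiviral} — 16 facts.

16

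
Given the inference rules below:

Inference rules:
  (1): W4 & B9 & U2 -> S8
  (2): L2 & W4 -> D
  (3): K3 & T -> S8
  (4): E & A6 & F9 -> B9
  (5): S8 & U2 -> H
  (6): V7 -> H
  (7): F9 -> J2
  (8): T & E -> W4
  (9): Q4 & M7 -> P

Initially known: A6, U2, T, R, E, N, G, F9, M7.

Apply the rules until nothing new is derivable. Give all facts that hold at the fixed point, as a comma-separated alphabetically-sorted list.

Round 1 fires (4), (7), (8), giving B9, J2, W4.
Round 2 fires (1), giving S8.
Round 3 fires (5), giving H.

A6, B9, E, F9, G, H, J2, M7, N, R, S8, T, U2, W4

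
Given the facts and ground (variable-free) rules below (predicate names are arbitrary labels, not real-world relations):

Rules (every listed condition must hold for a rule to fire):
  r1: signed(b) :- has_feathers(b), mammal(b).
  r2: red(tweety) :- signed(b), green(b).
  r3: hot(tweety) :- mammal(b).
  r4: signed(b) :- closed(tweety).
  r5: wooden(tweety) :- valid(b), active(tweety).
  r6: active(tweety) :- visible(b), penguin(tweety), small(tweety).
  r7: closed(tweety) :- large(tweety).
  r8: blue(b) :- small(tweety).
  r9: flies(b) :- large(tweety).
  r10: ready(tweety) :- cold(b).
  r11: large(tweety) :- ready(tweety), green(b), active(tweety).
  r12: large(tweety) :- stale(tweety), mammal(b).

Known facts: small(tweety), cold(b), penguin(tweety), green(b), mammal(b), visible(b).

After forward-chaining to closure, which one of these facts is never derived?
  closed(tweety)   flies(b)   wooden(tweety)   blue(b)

wooden(tweety)

Round 1 — r3, r6, r8, r10, derive hot(tweety), active(tweety), blue(b), ready(tweety).
Round 2 — r11, derive large(tweety).
Round 3 — r7, r9, derive closed(tweety), flies(b).
Round 4 — r4, derive signed(b).
Round 5 — r2, derive red(tweety).
Derived: blue(b) (round 1), flies(b) (round 3), closed(tweety) (round 3). wooden(tweety) never appears in any round.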